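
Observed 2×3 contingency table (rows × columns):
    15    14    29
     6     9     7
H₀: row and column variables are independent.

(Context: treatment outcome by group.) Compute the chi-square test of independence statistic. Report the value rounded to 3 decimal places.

Row totals [58, 22], col totals [21, 23, 36], n=80
χ² = (15−15.22)²/15.22 + (14−16.68)²/16.68 + (29−26.10)²/26.10 + (6−5.78)²/5.78 + (9−6.33)²/6.33 + (7−9.90)²/9.90 = 2.7443
df = 2

test statistic = 2.744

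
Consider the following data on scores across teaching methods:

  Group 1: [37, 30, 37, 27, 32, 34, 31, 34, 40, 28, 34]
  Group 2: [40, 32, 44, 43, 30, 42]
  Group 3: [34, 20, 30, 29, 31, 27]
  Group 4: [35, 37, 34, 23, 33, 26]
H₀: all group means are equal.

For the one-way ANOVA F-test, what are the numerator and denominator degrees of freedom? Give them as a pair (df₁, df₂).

degrees of freedom = [3, 25]

k = 4 groups, N = 29 total
df = (k−1, N−k) = (4−1, 29−4) = (3, 25)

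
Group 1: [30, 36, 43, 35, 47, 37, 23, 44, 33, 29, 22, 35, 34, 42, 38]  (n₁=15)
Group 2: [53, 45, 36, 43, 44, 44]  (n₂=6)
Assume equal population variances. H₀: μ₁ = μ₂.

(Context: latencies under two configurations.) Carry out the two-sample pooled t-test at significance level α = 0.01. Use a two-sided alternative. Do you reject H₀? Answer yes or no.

reject H₀: no

x̄₁=35.200, s₁=7.223, n₁=15
x̄₂=44.167, s₂=5.419, n₂=6
s_p² = [14·7.223² + 5·5.419²]/19 = 46.1702
SE = √(s_p²·(1/15+1/6)) = 3.2822
t = (35.200−44.167)/3.2822 = -2.7319
df = 19
p-value (two-sided) = 0.01324
At α=0.01: p ≥ α → fail to reject H₀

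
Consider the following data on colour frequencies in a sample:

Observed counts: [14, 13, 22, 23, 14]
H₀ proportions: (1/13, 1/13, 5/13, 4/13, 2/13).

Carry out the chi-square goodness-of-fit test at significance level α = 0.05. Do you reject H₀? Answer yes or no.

n = 86; E_i = n·p_i = [6.62, 6.62, 33.08, 26.46, 13.23]
χ² = (14−6.62)²/6.62 + (13−6.62)²/6.62 + (22−33.08)²/33.08 + (23−26.46)²/26.46 + (14−13.23)²/13.23 = 18.6122
df = 4
p-value (upper-tail) = 0.00094
At α=0.05: p < α → reject H₀

reject H₀: yes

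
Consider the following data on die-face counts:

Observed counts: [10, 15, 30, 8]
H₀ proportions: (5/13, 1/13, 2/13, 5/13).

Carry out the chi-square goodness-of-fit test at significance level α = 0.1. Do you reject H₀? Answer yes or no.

reject H₀: yes

n = 63; E_i = n·p_i = [24.23, 4.85, 9.69, 24.23]
χ² = (10−24.23)²/24.23 + (15−4.85)²/4.85 + (30−9.69)²/9.69 + (8−24.23)²/24.23 = 83.0540
df = 3
p-value (upper-tail) = 0.00000
At α=0.1: p < α → reject H₀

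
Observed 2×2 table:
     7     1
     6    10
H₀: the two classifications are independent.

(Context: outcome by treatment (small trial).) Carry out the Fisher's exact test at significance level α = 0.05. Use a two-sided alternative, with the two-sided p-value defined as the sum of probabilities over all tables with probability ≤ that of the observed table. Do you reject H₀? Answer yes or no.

reject H₀: yes

Margins: r₁=8, r₂=16, c₁=13, c₂=11, n=24
p_obs = C(8,7)·C(16,6)/C(24,13); sum pmf over tables with pmf ≤ p_obs
p-value (two-sided) = 0.03347
At α=0.05: p < α → reject H₀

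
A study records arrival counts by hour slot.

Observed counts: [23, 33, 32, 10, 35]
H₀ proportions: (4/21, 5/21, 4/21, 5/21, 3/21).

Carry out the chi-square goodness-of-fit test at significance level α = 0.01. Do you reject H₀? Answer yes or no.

n = 133; E_i = n·p_i = [25.33, 31.67, 25.33, 31.67, 19.00]
χ² = (23−25.33)²/25.33 + (33−31.67)²/31.67 + (32−25.33)²/25.33 + (10−31.67)²/31.67 + (35−19.00)²/19.00 = 30.3237
df = 4
p-value (upper-tail) = 0.00000
At α=0.01: p < α → reject H₀

reject H₀: yes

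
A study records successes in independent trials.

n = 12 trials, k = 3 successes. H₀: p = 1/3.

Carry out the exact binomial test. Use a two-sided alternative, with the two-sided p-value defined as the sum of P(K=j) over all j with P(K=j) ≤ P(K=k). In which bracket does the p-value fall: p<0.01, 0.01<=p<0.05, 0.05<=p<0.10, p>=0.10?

Exact binomial: n=12, k=3, p₀=1/3=0.3333
P(X=j) = C(n,j)·p₀^j·(1−p₀)^(n−j); p = Σ P(X=j) over j with P(X=j) ≤ P(X=3)
p-value (two-sided) = 0.76155
→ bracket: p>=0.10

p-value bracket: p>=0.10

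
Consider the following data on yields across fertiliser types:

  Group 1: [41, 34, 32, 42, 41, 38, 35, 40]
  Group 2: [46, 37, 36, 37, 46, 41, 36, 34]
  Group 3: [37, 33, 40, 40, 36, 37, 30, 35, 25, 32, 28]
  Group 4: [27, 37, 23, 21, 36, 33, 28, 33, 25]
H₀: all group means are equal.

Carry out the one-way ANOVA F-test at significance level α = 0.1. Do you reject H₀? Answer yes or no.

Group means [37.88, 39.12, 33.91, 29.22], grand mean 34.778
SSB = Σnᵢ(x̄ᵢ−x̄)² = 514.008; SSW = ΣΣ(x−x̄ᵢ)² = 750.215
MSB = 514.008/3 = 171.3359; MSW = 750.215/32 = 23.4442
F = MSB/MSW = 7.3082
df = (3, 32)
p-value (upper-tail) = 0.00073
At α=0.1: p < α → reject H₀

reject H₀: yes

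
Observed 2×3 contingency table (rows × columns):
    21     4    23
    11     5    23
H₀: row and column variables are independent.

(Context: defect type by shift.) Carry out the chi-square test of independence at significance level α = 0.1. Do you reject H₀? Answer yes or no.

Row totals [48, 39], col totals [32, 9, 46], n=87
χ² = (21−17.66)²/17.66 + (4−4.97)²/4.97 + (23−25.38)²/25.38 + (11−14.34)²/14.34 + (5−4.03)²/4.03 + (23−20.62)²/20.62 = 2.3300
df = 2
p-value (upper-tail) = 0.31192
At α=0.1: p ≥ α → fail to reject H₀

reject H₀: no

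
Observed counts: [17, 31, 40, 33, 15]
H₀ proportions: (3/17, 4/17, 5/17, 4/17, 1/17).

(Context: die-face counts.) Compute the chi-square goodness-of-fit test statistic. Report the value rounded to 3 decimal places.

n = 136; E_i = n·p_i = [24.00, 32.00, 40.00, 32.00, 8.00]
χ² = (17−24.00)²/24.00 + (31−32.00)²/32.00 + (40−40.00)²/40.00 + (33−32.00)²/32.00 + (15−8.00)²/8.00 = 8.2292
df = 4

test statistic = 8.229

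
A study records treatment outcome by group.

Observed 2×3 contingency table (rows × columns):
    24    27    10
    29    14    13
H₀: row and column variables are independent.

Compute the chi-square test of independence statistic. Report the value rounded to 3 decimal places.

Row totals [61, 56], col totals [53, 41, 23], n=117
χ² = (24−27.63)²/27.63 + (27−21.38)²/21.38 + (10−11.99)²/11.99 + (29−25.37)²/25.37 + (14−19.62)²/19.62 + (13−11.01)²/11.01 = 4.7800
df = 2

test statistic = 4.780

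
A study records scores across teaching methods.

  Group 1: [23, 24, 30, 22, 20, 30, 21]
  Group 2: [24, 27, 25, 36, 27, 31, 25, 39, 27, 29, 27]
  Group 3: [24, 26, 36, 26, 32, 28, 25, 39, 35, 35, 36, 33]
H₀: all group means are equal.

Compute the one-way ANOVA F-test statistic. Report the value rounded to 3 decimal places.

Group means [24.29, 28.82, 31.25], grand mean 28.733
SSB = Σnᵢ(x̄ᵢ−x̄)² = 214.552; SSW = ΣΣ(x−x̄ᵢ)² = 621.315
MSB = 214.552/2 = 107.2759; MSW = 621.315/27 = 23.0117
F = MSB/MSW = 4.6618
df = (2, 27)

test statistic = 4.662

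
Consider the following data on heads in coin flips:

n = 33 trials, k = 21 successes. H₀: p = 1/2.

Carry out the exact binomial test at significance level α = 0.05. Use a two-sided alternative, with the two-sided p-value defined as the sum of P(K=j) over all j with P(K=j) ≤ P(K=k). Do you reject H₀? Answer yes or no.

Exact binomial: n=33, k=21, p₀=1/2=0.5000
P(X=j) = C(n,j)·p₀^j·(1−p₀)^(n−j); p = Σ P(X=j) over j with P(X=j) ≤ P(X=21)
p-value (two-sided) = 0.16276
At α=0.05: p ≥ α → fail to reject H₀

reject H₀: no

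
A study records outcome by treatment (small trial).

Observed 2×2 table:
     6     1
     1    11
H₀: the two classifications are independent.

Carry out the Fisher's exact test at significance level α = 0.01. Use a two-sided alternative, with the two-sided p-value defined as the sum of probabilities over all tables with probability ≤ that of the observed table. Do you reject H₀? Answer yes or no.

reject H₀: yes

Margins: r₁=7, r₂=12, c₁=7, c₂=12, n=19
p_obs = C(7,6)·C(12,1)/C(19,7); sum pmf over tables with pmf ≤ p_obs
p-value (two-sided) = 0.00169
At α=0.01: p < α → reject H₀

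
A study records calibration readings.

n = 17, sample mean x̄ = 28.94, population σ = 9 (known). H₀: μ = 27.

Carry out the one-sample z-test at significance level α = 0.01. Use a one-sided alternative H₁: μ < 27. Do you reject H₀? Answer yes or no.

SE = σ/√n = 9/√17 = 2.1828
z = (x̄−μ₀)/SE = (28.94−27)/2.1828 = 0.8888
p-value (one-sided, H₁ less) = 0.81293
At α=0.01: p ≥ α → fail to reject H₀

reject H₀: no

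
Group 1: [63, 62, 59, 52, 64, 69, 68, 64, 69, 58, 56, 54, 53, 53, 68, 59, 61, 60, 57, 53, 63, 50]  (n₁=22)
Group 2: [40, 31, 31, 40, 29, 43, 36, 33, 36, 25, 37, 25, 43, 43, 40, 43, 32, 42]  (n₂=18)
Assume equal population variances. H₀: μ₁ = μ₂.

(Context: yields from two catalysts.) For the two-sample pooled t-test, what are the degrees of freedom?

df = n₁ + n₂ − 2 = 22 + 18 − 2 = 38

degrees of freedom = 38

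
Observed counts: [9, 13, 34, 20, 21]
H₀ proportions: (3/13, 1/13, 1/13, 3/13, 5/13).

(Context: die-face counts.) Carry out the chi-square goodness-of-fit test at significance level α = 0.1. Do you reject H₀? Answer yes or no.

reject H₀: yes

n = 97; E_i = n·p_i = [22.38, 7.46, 7.46, 22.38, 37.31]
χ² = (9−22.38)²/22.38 + (13−7.46)²/7.46 + (34−7.46)²/7.46 + (20−22.38)²/22.38 + (21−37.31)²/37.31 = 113.8859
df = 4
p-value (upper-tail) = 0.00000
At α=0.1: p < α → reject H₀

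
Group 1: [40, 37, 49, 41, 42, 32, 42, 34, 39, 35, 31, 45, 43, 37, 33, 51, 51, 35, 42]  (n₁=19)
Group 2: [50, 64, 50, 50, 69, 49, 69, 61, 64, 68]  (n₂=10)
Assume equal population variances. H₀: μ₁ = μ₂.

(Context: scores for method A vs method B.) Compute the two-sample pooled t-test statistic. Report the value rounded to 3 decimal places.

x̄₁=39.947, s₁=6.096, n₁=19
x̄₂=59.400, s₂=8.669, n₂=10
s_p² = [18·6.096² + 9·8.669²]/27 = 49.8277
SE = √(s_p²·(1/19+1/10)) = 2.7578
t = (39.947−59.400)/2.7578 = -7.0538
df = 27

test statistic = -7.054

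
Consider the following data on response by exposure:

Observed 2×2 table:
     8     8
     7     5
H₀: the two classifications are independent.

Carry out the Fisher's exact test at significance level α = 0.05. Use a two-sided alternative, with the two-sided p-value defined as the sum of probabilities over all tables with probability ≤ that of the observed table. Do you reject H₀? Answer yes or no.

reject H₀: no

Margins: r₁=16, r₂=12, c₁=15, c₂=13, n=28
p_obs = C(16,8)·C(12,7)/C(28,15); sum pmf over tables with pmf ≤ p_obs
p-value (two-sided) = 0.71768
At α=0.05: p ≥ α → fail to reject H₀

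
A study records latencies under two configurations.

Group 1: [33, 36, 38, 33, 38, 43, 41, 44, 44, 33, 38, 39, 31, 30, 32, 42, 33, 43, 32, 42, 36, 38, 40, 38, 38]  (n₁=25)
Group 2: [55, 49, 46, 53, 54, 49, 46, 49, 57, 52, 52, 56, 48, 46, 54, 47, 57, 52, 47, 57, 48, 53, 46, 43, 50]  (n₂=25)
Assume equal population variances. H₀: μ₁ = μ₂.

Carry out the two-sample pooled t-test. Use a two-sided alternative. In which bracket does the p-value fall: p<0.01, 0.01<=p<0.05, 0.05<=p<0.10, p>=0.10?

p-value bracket: p<0.01

x̄₁=37.400, s₁=4.340, n₁=25
x̄₂=50.640, s₂=4.091, n₂=25
s_p² = [24·4.340² + 24·4.091²]/48 = 17.7867
SE = √(s_p²·(1/25+1/25)) = 1.1929
t = (37.400−50.640)/1.1929 = -11.0993
df = 48
p-value (two-sided) = 0.00000
→ bracket: p<0.01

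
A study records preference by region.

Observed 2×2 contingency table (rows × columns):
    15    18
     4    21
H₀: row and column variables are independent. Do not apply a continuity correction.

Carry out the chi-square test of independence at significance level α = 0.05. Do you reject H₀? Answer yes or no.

reject H₀: yes

Row totals [33, 25], col totals [19, 39], n=58
χ² = (15−10.81)²/10.81 + (18−22.19)²/22.19 + (4−8.19)²/8.19 + (21−16.81)²/16.81 = 5.6023
df = 1
p-value (upper-tail) = 0.01794
At α=0.05: p < α → reject H₀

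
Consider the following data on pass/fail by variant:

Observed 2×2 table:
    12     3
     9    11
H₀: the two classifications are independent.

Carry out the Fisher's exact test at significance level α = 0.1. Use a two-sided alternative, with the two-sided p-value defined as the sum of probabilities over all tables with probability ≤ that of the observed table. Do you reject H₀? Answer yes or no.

reject H₀: yes

Margins: r₁=15, r₂=20, c₁=21, c₂=14, n=35
p_obs = C(15,12)·C(20,9)/C(35,21); sum pmf over tables with pmf ≤ p_obs
p-value (two-sided) = 0.04614
At α=0.1: p < α → reject H₀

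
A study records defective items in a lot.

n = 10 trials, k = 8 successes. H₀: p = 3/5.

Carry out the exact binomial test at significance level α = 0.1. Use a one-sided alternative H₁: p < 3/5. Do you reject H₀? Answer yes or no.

Exact binomial: n=10, k=8, p₀=3/5=0.6000
P(X≤8) from Σ C(n,i)·p₀^i·(1−p₀)^(n−i)
p-value (one-sided, H₁ less) = 0.95364
At α=0.1: p ≥ α → fail to reject H₀

reject H₀: no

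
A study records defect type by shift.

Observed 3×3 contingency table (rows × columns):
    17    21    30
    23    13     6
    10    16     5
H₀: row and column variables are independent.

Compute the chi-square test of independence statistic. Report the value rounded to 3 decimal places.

Row totals [68, 42, 31], col totals [50, 50, 41], n=141
χ² = (17−24.11)²/24.11 + (21−24.11)²/24.11 + (30−19.77)²/19.77 + (23−14.89)²/14.89 + (13−14.89)²/14.89 + (6−12.21)²/12.21 + (10−10.99)²/10.99 + (16−10.99)²/10.99 + (5−9.01)²/9.01 = 19.7614
df = 4

test statistic = 19.761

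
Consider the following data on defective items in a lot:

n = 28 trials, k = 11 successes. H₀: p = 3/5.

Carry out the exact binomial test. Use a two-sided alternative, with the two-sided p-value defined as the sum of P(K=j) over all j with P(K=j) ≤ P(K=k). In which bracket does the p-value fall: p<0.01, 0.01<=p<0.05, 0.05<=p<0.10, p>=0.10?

p-value bracket: 0.01<=p<0.05

Exact binomial: n=28, k=11, p₀=3/5=0.6000
P(X=j) = C(n,j)·p₀^j·(1−p₀)^(n−j); p = Σ P(X=j) over j with P(X=j) ≤ P(X=11)
p-value (two-sided) = 0.03265
→ bracket: 0.01<=p<0.05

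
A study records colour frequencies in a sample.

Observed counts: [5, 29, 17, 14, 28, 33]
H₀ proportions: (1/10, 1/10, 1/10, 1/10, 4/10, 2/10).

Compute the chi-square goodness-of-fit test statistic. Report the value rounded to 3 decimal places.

test statistic = 39.992

n = 126; E_i = n·p_i = [12.60, 12.60, 12.60, 12.60, 50.40, 25.20]
χ² = (5−12.60)²/12.60 + (29−12.60)²/12.60 + (17−12.60)²/12.60 + (14−12.60)²/12.60 + (28−50.40)²/50.40 + (33−25.20)²/25.20 = 39.9921
df = 5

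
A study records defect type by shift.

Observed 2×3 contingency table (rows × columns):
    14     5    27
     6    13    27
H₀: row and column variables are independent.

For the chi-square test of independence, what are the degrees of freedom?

degrees of freedom = 2

df = (r−1)(c−1) = (2−1)·(3−1) = 2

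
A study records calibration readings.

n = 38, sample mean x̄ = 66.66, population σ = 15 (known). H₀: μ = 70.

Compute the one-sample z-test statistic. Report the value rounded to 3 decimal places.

test statistic = -1.373

SE = σ/√n = 15/√38 = 2.4333
z = (x̄−μ₀)/SE = (66.66−70)/2.4333 = -1.3726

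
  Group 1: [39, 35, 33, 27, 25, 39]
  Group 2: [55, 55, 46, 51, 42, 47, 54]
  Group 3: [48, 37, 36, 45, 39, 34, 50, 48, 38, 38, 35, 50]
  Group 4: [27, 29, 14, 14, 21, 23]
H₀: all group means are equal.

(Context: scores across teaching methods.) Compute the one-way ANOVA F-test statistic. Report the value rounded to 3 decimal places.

Group means [33.00, 50.00, 41.50, 21.33], grand mean 37.871
SSB = Σnᵢ(x̄ᵢ−x̄)² = 2971.151; SSW = ΣΣ(x−x̄ᵢ)² = 954.333
MSB = 2971.151/3 = 990.3835; MSW = 954.333/27 = 35.3457
F = MSB/MSW = 28.0199
df = (3, 27)

test statistic = 28.020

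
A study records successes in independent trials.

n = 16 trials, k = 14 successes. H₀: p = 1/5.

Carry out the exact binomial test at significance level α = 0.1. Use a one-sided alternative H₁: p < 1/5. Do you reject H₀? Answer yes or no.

Exact binomial: n=16, k=14, p₀=1/5=0.2000
P(X≤14) from Σ C(n,i)·p₀^i·(1−p₀)^(n−i)
p-value (one-sided, H₁ less) = 1.00000
At α=0.1: p ≥ α → fail to reject H₀

reject H₀: no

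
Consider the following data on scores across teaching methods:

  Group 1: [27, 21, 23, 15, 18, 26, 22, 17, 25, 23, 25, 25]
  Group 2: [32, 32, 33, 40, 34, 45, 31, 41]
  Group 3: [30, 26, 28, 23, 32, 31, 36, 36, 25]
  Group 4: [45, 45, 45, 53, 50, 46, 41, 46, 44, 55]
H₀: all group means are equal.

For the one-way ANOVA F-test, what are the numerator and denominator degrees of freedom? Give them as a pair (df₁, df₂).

degrees of freedom = [3, 35]

k = 4 groups, N = 39 total
df = (k−1, N−k) = (4−1, 39−4) = (3, 35)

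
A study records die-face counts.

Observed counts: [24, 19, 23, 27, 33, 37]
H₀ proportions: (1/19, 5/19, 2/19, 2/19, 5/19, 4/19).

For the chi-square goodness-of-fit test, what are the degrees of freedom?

df = k − 1 = 6 − 1 = 5

degrees of freedom = 5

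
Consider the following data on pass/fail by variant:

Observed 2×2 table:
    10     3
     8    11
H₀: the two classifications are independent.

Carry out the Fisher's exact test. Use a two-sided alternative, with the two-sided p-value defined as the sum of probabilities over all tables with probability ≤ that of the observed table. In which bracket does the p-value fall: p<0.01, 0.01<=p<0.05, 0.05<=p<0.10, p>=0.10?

p-value bracket: 0.05<=p<0.10

Margins: r₁=13, r₂=19, c₁=18, c₂=14, n=32
p_obs = C(13,10)·C(19,8)/C(32,18); sum pmf over tables with pmf ≤ p_obs
p-value (two-sided) = 0.07511
→ bracket: 0.05<=p<0.10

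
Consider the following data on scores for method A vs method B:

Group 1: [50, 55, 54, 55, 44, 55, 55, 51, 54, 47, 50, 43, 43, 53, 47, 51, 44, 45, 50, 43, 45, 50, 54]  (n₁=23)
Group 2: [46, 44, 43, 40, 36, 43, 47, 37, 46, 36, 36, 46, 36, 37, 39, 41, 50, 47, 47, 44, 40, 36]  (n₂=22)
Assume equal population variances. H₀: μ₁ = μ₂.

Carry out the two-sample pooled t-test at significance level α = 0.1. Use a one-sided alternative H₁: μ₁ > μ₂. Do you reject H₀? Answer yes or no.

reject H₀: yes

x̄₁=49.478, s₁=4.471, n₁=23
x̄₂=41.682, s₂=4.592, n₂=22
s_p² = [22·4.471² + 21·4.592²]/43 = 20.5235
SE = √(s_p²·(1/23+1/22)) = 1.3510
t = (49.478−41.682)/1.3510 = 5.7708
df = 43
p-value (one-sided, H₁ greater) = 0.00000
At α=0.1: p < α → reject H₀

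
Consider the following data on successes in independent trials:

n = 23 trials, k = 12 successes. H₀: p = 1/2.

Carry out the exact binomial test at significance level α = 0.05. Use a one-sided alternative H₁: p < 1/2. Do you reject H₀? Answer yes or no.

Exact binomial: n=23, k=12, p₀=1/2=0.5000
P(X≤12) from Σ C(n,i)·p₀^i·(1−p₀)^(n−i)
p-value (one-sided, H₁ less) = 0.66118
At α=0.05: p ≥ α → fail to reject H₀

reject H₀: no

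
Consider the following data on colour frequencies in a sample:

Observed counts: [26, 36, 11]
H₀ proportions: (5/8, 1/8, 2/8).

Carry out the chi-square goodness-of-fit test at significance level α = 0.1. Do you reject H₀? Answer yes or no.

reject H₀: yes

n = 73; E_i = n·p_i = [45.62, 9.12, 18.25]
χ² = (26−45.62)²/45.62 + (36−9.12)²/9.12 + (11−18.25)²/18.25 = 90.4740
df = 2
p-value (upper-tail) = 0.00000
At α=0.1: p < α → reject H₀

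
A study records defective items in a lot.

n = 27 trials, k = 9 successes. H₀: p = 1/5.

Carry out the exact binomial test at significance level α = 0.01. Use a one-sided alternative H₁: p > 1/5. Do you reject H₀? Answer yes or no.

Exact binomial: n=27, k=9, p₀=1/5=0.2000
P(X≥9) from Σ C(n,i)·p₀^i·(1−p₀)^(n−i)
p-value (one-sided, H₁ greater) = 0.07365
At α=0.01: p ≥ α → fail to reject H₀

reject H₀: no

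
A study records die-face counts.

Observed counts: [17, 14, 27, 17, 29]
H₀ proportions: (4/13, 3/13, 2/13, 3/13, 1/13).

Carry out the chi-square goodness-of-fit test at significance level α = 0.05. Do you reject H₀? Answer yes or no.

n = 104; E_i = n·p_i = [32.00, 24.00, 16.00, 24.00, 8.00]
χ² = (17−32.00)²/32.00 + (14−24.00)²/24.00 + (27−16.00)²/16.00 + (17−24.00)²/24.00 + (29−8.00)²/8.00 = 75.9271
df = 4
p-value (upper-tail) = 0.00000
At α=0.05: p < α → reject H₀

reject H₀: yes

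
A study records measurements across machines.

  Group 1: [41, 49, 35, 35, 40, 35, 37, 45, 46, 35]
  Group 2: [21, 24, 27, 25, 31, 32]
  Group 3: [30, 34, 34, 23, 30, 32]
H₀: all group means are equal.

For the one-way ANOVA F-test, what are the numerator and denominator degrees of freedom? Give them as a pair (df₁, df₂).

k = 3 groups, N = 22 total
df = (k−1, N−k) = (3−1, 22−3) = (2, 19)

degrees of freedom = [2, 19]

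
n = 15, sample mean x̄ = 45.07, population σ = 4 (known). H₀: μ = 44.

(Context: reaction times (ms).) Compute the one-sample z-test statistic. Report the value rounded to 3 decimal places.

test statistic = 1.036

SE = σ/√n = 4/√15 = 1.0328
z = (x̄−μ₀)/SE = (45.07−44)/1.0328 = 1.0360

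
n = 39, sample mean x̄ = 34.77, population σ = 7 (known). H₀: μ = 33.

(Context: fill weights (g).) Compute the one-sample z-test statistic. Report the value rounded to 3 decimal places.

SE = σ/√n = 7/√39 = 1.1209
z = (x̄−μ₀)/SE = (34.77−33)/1.1209 = 1.5791

test statistic = 1.579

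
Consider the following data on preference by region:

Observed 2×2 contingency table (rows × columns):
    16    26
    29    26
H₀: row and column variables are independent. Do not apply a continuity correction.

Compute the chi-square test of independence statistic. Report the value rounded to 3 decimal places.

Row totals [42, 55], col totals [45, 52], n=97
χ² = (16−19.48)²/19.48 + (26−22.52)²/22.52 + (29−25.52)²/25.52 + (26−29.48)²/29.48 = 2.0501
df = 1

test statistic = 2.050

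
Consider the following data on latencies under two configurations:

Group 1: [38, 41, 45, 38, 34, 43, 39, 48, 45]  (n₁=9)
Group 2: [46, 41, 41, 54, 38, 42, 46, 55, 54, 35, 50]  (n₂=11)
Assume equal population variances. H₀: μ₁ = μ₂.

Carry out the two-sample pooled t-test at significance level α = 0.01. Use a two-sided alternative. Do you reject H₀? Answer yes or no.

x̄₁=41.222, s₁=4.410, n₁=9
x̄₂=45.636, s₂=6.889, n₂=11
s_p² = [8·4.410² + 10·6.889²]/18 = 35.0056
SE = √(s_p²·(1/9+1/11)) = 2.6593
t = (41.222−45.636)/2.6593 = -1.6599
df = 18
p-value (two-sided) = 0.11426
At α=0.01: p ≥ α → fail to reject H₀

reject H₀: no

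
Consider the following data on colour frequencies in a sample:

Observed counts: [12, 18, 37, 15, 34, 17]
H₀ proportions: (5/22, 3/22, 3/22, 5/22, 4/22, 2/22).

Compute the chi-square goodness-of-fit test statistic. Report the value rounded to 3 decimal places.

n = 133; E_i = n·p_i = [30.23, 18.14, 18.14, 30.23, 24.18, 12.09]
χ² = (12−30.23)²/30.23 + (18−18.14)²/18.14 + (37−18.14)²/18.14 + (15−30.23)²/30.23 + (34−24.18)²/24.18 + (17−12.09)²/12.09 = 44.2627
df = 5

test statistic = 44.263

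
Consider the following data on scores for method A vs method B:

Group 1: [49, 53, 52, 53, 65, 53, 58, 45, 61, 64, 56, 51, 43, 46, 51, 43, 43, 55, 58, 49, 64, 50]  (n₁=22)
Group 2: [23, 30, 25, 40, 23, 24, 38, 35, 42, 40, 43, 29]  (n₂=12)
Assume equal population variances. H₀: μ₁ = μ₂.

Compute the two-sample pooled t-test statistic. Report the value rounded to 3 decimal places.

x̄₁=52.818, s₁=6.815, n₁=22
x̄₂=32.667, s₂=7.843, n₂=12
s_p² = [21·6.815² + 11·7.843²]/32 = 51.6231
SE = √(s_p²·(1/22+1/12)) = 2.5785
t = (52.818−32.667)/2.5785 = 7.8153
df = 32

test statistic = 7.815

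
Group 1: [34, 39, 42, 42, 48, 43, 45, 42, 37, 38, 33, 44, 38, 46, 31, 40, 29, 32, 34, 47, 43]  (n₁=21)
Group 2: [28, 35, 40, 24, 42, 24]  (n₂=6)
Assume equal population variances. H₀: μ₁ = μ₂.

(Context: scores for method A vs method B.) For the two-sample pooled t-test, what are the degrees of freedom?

df = n₁ + n₂ − 2 = 21 + 6 − 2 = 25

degrees of freedom = 25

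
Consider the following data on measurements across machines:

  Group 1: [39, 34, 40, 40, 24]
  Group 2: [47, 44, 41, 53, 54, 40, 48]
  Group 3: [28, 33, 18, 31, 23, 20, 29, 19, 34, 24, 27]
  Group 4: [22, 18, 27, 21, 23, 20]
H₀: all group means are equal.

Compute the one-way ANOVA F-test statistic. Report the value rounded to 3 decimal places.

Group means [35.40, 46.71, 26.00, 21.83], grand mean 31.759
SSB = Σnᵢ(x̄ᵢ−x̄)² = 2587.848; SSW = ΣΣ(x−x̄ᵢ)² = 727.462
MSB = 2587.848/3 = 862.6161; MSW = 727.462/25 = 29.0985
F = MSB/MSW = 29.6447
df = (3, 25)

test statistic = 29.645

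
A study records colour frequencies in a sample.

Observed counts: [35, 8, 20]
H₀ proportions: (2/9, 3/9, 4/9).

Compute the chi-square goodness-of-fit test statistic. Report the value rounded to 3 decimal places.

test statistic = 41.833

n = 63; E_i = n·p_i = [14.00, 21.00, 28.00]
χ² = (35−14.00)²/14.00 + (8−21.00)²/21.00 + (20−28.00)²/28.00 = 41.8333
df = 2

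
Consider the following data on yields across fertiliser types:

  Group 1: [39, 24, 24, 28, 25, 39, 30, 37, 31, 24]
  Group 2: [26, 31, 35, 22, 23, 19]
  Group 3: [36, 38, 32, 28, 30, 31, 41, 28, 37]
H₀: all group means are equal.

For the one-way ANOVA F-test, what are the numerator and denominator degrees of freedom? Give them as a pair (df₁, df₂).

k = 3 groups, N = 25 total
df = (k−1, N−k) = (3−1, 25−3) = (2, 22)

degrees of freedom = [2, 22]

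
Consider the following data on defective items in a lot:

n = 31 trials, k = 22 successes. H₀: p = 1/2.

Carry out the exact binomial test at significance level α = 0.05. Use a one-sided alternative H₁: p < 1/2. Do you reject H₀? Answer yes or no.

Exact binomial: n=31, k=22, p₀=1/2=0.5000
P(X≤22) from Σ C(n,i)·p₀^i·(1−p₀)^(n−i)
p-value (one-sided, H₁ less) = 0.99466
At α=0.05: p ≥ α → fail to reject H₀

reject H₀: no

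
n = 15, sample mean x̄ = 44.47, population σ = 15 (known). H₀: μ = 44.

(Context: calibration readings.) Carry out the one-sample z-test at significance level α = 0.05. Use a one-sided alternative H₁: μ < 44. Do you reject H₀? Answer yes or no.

SE = σ/√n = 15/√15 = 3.8730
z = (x̄−μ₀)/SE = (44.47−44)/3.8730 = 0.1214
p-value (one-sided, H₁ less) = 0.54829
At α=0.05: p ≥ α → fail to reject H₀

reject H₀: no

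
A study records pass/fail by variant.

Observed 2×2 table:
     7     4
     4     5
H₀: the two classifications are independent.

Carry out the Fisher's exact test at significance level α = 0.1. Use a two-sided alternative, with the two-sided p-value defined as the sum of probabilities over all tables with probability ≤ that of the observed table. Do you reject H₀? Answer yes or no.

reject H₀: no

Margins: r₁=11, r₂=9, c₁=11, c₂=9, n=20
p_obs = C(11,7)·C(9,4)/C(20,11); sum pmf over tables with pmf ≤ p_obs
p-value (two-sided) = 0.65342
At α=0.1: p ≥ α → fail to reject H₀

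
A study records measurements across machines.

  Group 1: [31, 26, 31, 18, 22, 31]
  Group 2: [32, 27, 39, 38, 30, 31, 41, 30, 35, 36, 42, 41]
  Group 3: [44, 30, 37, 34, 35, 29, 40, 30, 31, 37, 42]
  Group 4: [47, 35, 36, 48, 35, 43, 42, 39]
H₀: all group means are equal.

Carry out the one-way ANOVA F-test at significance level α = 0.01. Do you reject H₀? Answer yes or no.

reject H₀: yes

Group means [26.50, 35.17, 35.36, 40.62], grand mean 35.000
SSB = Σnᵢ(x̄ᵢ−x̄)² = 688.413; SSW = ΣΣ(x−x̄ᵢ)² = 893.587
MSB = 688.413/3 = 229.4710; MSW = 893.587/33 = 27.0784
F = MSB/MSW = 8.4743
df = (3, 33)
p-value (upper-tail) = 0.00026
At α=0.01: p < α → reject H₀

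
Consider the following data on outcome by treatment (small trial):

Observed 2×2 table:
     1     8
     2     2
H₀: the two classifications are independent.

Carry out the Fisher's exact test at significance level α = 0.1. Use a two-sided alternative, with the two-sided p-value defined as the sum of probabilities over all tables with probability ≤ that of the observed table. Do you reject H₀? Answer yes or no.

Margins: r₁=9, r₂=4, c₁=3, c₂=10, n=13
p_obs = C(9,1)·C(4,2)/C(13,3); sum pmf over tables with pmf ≤ p_obs
p-value (two-sided) = 0.20280
At α=0.1: p ≥ α → fail to reject H₀

reject H₀: no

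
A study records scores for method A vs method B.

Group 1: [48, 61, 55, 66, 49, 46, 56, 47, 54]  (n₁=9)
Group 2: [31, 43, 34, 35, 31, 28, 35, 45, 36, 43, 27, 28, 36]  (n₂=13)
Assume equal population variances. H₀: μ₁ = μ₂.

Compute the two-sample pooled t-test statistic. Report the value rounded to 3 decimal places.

test statistic = 6.874

x̄₁=53.556, s₁=6.803, n₁=9
x̄₂=34.769, s₂=5.946, n₂=13
s_p² = [8·6.803² + 12·5.946²]/20 = 39.7265
SE = √(s_p²·(1/9+1/13)) = 2.7331
t = (53.556−34.769)/2.7331 = 6.8736
df = 20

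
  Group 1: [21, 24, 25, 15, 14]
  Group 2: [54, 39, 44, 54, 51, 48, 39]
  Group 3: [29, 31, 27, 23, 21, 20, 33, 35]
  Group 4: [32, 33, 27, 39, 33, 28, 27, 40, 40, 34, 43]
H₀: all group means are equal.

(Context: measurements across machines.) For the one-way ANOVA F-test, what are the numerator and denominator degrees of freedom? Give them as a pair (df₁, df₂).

degrees of freedom = [3, 27]

k = 4 groups, N = 31 total
df = (k−1, N−k) = (4−1, 31−4) = (3, 27)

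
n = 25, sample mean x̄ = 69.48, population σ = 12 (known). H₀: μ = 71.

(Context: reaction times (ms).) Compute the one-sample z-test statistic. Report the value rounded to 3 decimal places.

test statistic = -0.633

SE = σ/√n = 12/√25 = 2.4000
z = (x̄−μ₀)/SE = (69.48−71)/2.4000 = -0.6333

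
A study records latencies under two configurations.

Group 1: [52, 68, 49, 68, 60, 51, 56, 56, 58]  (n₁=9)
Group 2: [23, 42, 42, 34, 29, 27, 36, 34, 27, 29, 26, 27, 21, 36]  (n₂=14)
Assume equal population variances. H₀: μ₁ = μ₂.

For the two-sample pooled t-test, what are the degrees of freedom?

degrees of freedom = 21

df = n₁ + n₂ − 2 = 9 + 14 − 2 = 21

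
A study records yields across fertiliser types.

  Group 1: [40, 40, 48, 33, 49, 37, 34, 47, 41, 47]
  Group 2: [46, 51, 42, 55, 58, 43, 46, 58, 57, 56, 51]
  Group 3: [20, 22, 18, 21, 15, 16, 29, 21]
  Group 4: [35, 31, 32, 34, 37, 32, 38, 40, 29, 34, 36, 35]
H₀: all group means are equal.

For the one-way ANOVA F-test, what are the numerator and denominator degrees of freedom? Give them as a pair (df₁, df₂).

k = 4 groups, N = 41 total
df = (k−1, N−k) = (4−1, 41−4) = (3, 37)

degrees of freedom = [3, 37]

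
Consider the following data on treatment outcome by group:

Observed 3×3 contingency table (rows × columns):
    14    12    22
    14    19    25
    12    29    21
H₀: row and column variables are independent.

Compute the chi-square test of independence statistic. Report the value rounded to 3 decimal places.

test statistic = 6.014

Row totals [48, 58, 62], col totals [40, 60, 68], n=168
χ² = (14−11.43)²/11.43 + (12−17.14)²/17.14 + (22−19.43)²/19.43 + (14−13.81)²/13.81 + (19−20.71)²/20.71 + (25−23.48)²/23.48 + (12−14.76)²/14.76 + (29−22.14)²/22.14 + (21−25.10)²/25.10 = 6.0137
df = 4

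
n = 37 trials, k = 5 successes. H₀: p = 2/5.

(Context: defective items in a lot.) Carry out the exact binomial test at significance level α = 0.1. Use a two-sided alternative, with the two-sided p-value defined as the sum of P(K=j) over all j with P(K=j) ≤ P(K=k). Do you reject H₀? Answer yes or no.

reject H₀: yes

Exact binomial: n=37, k=5, p₀=2/5=0.4000
P(X=j) = C(n,j)·p₀^j·(1−p₀)^(n−j); p = Σ P(X=j) over j with P(X=j) ≤ P(X=5)
p-value (two-sided) = 0.00064
At α=0.1: p < α → reject H₀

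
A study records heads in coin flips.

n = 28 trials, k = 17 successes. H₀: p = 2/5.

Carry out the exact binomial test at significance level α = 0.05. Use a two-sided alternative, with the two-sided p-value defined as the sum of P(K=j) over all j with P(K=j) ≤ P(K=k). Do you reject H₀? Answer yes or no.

Exact binomial: n=28, k=17, p₀=2/5=0.4000
P(X=j) = C(n,j)·p₀^j·(1−p₀)^(n−j); p = Σ P(X=j) over j with P(X=j) ≤ P(X=17)
p-value (two-sided) = 0.03265
At α=0.05: p < α → reject H₀

reject H₀: yes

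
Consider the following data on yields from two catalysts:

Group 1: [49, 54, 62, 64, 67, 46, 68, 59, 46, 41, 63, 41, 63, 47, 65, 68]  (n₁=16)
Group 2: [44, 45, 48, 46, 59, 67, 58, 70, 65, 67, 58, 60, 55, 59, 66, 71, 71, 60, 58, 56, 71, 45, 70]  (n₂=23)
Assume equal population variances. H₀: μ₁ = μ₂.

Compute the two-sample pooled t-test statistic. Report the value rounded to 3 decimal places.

x̄₁=56.438, s₁=9.926, n₁=16
x̄₂=59.522, s₂=9.090, n₂=23
s_p² = [15·9.926² + 22·9.090²]/37 = 89.0723
SE = √(s_p²·(1/16+1/23)) = 3.0724
t = (56.438−59.522)/3.0724 = -1.0038
df = 37

test statistic = -1.004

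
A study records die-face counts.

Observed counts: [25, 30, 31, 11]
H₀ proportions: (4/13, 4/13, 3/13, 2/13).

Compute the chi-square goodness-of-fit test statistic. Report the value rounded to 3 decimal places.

n = 97; E_i = n·p_i = [29.85, 29.85, 22.38, 14.92]
χ² = (25−29.85)²/29.85 + (30−29.85)²/29.85 + (31−22.38)²/22.38 + (11−14.92)²/14.92 = 5.1349
df = 3

test statistic = 5.135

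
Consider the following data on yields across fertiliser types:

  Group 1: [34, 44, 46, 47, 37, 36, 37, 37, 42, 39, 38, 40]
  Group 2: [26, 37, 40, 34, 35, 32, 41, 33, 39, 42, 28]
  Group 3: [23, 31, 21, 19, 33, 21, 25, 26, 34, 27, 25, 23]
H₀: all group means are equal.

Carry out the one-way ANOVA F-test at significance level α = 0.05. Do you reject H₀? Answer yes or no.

Group means [39.75, 35.18, 25.67], grand mean 33.486
SSB = Σnᵢ(x̄ᵢ−x̄)² = 1236.190; SSW = ΣΣ(x−x̄ᵢ)² = 718.553
MSB = 1236.190/2 = 618.0949; MSW = 718.553/32 = 22.4548
F = MSB/MSW = 27.5262
df = (2, 32)
p-value (upper-tail) = 0.00000
At α=0.05: p < α → reject H₀

reject H₀: yes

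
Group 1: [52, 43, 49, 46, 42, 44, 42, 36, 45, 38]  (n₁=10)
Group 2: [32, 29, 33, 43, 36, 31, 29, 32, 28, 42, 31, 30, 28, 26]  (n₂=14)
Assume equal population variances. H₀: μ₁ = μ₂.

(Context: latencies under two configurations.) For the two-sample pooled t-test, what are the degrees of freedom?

df = n₁ + n₂ − 2 = 10 + 14 − 2 = 22

degrees of freedom = 22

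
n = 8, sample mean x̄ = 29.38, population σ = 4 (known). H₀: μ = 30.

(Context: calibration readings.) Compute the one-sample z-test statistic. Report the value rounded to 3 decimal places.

test statistic = -0.438

SE = σ/√n = 4/√8 = 1.4142
z = (x̄−μ₀)/SE = (29.38−30)/1.4142 = -0.4384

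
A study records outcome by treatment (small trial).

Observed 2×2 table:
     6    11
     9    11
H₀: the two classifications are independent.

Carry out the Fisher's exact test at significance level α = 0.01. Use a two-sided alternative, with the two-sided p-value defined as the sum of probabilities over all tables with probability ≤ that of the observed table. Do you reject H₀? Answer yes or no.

Margins: r₁=17, r₂=20, c₁=15, c₂=22, n=37
p_obs = C(17,6)·C(20,9)/C(37,15); sum pmf over tables with pmf ≤ p_obs
p-value (two-sided) = 0.73838
At α=0.01: p ≥ α → fail to reject H₀

reject H₀: no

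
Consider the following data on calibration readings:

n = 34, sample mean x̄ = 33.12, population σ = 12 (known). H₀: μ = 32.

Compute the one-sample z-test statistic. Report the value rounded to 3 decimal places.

SE = σ/√n = 12/√34 = 2.0580
z = (x̄−μ₀)/SE = (33.12−32)/2.0580 = 0.5442

test statistic = 0.544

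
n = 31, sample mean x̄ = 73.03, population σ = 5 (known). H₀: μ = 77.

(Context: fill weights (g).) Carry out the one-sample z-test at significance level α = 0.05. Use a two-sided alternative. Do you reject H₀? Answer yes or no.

SE = σ/√n = 5/√31 = 0.8980
z = (x̄−μ₀)/SE = (73.03−77)/0.8980 = -4.4208
p-value (two-sided) = 0.00001
At α=0.05: p < α → reject H₀

reject H₀: yes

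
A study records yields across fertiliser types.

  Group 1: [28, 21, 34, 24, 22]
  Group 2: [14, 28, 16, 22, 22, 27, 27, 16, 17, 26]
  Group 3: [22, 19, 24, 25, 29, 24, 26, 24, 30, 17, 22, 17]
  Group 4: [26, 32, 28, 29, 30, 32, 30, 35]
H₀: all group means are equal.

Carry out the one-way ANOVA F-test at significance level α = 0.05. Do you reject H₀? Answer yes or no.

reject H₀: yes

Group means [25.80, 21.50, 23.25, 30.25], grand mean 24.714
SSB = Σnᵢ(x̄ᵢ−x̄)² = 380.093; SSW = ΣΣ(x−x̄ᵢ)² = 617.050
MSB = 380.093/3 = 126.6976; MSW = 617.050/31 = 19.9048
F = MSB/MSW = 6.3652
df = (3, 31)
p-value (upper-tail) = 0.00173
At α=0.05: p < α → reject H₀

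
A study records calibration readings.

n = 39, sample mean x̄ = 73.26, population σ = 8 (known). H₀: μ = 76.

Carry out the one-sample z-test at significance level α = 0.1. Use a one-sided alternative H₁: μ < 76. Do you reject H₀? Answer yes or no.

reject H₀: yes

SE = σ/√n = 8/√39 = 1.2810
z = (x̄−μ₀)/SE = (73.26−76)/1.2810 = -2.1389
p-value (one-sided, H₁ less) = 0.01622
At α=0.1: p < α → reject H₀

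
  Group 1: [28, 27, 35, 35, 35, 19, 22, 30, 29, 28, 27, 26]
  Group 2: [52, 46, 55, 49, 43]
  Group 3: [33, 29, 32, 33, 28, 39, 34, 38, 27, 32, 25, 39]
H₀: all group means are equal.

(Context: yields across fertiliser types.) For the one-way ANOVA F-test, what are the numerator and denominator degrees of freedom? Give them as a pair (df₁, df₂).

degrees of freedom = [2, 26]

k = 3 groups, N = 29 total
df = (k−1, N−k) = (3−1, 29−3) = (2, 26)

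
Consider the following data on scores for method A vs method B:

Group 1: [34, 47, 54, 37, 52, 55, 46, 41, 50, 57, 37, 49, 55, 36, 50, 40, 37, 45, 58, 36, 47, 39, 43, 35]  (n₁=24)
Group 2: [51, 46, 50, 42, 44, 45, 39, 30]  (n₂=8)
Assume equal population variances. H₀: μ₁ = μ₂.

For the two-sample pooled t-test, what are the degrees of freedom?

df = n₁ + n₂ − 2 = 24 + 8 − 2 = 30

degrees of freedom = 30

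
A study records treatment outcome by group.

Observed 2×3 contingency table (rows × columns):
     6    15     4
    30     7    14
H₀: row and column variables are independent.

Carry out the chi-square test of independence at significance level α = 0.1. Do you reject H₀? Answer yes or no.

reject H₀: yes

Row totals [25, 51], col totals [36, 22, 18], n=76
χ² = (6−11.84)²/11.84 + (15−7.24)²/7.24 + (4−5.92)²/5.92 + (30−24.16)²/24.16 + (7−14.76)²/14.76 + (14−12.08)²/12.08 = 17.6337
df = 2
p-value (upper-tail) = 0.00015
At α=0.1: p < α → reject H₀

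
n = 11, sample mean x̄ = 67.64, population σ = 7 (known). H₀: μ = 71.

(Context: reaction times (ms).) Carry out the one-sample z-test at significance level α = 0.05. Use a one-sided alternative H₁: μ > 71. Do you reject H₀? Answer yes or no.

reject H₀: no

SE = σ/√n = 7/√11 = 2.1106
z = (x̄−μ₀)/SE = (67.64−71)/2.1106 = -1.5920
p-value (one-sided, H₁ greater) = 0.94431
At α=0.05: p ≥ α → fail to reject H₀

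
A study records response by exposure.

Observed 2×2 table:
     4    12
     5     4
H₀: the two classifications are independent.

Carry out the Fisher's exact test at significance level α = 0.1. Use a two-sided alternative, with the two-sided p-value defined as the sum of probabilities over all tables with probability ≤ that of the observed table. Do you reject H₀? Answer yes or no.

reject H₀: no

Margins: r₁=16, r₂=9, c₁=9, c₂=16, n=25
p_obs = C(16,4)·C(9,5)/C(25,9); sum pmf over tables with pmf ≤ p_obs
p-value (two-sided) = 0.19976
At α=0.1: p ≥ α → fail to reject H₀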